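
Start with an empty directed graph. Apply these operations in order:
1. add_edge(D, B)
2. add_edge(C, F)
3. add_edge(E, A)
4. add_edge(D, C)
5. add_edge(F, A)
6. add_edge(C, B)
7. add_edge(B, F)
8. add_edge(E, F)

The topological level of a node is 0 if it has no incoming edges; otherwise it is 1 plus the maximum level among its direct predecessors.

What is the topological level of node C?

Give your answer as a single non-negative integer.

Op 1: add_edge(D, B). Edges now: 1
Op 2: add_edge(C, F). Edges now: 2
Op 3: add_edge(E, A). Edges now: 3
Op 4: add_edge(D, C). Edges now: 4
Op 5: add_edge(F, A). Edges now: 5
Op 6: add_edge(C, B). Edges now: 6
Op 7: add_edge(B, F). Edges now: 7
Op 8: add_edge(E, F). Edges now: 8
Compute levels (Kahn BFS):
  sources (in-degree 0): D, E
  process D: level=0
    D->B: in-degree(B)=1, level(B)>=1
    D->C: in-degree(C)=0, level(C)=1, enqueue
  process E: level=0
    E->A: in-degree(A)=1, level(A)>=1
    E->F: in-degree(F)=2, level(F)>=1
  process C: level=1
    C->B: in-degree(B)=0, level(B)=2, enqueue
    C->F: in-degree(F)=1, level(F)>=2
  process B: level=2
    B->F: in-degree(F)=0, level(F)=3, enqueue
  process F: level=3
    F->A: in-degree(A)=0, level(A)=4, enqueue
  process A: level=4
All levels: A:4, B:2, C:1, D:0, E:0, F:3
level(C) = 1

Answer: 1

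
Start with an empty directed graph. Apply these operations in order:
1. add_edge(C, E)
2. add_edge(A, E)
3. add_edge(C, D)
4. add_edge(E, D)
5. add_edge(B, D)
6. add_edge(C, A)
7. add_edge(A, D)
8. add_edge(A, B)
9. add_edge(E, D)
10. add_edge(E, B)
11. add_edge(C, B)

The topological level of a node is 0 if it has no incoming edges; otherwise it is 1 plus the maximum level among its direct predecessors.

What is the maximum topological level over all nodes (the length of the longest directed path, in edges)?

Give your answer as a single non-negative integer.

Op 1: add_edge(C, E). Edges now: 1
Op 2: add_edge(A, E). Edges now: 2
Op 3: add_edge(C, D). Edges now: 3
Op 4: add_edge(E, D). Edges now: 4
Op 5: add_edge(B, D). Edges now: 5
Op 6: add_edge(C, A). Edges now: 6
Op 7: add_edge(A, D). Edges now: 7
Op 8: add_edge(A, B). Edges now: 8
Op 9: add_edge(E, D) (duplicate, no change). Edges now: 8
Op 10: add_edge(E, B). Edges now: 9
Op 11: add_edge(C, B). Edges now: 10
Compute levels (Kahn BFS):
  sources (in-degree 0): C
  process C: level=0
    C->A: in-degree(A)=0, level(A)=1, enqueue
    C->B: in-degree(B)=2, level(B)>=1
    C->D: in-degree(D)=3, level(D)>=1
    C->E: in-degree(E)=1, level(E)>=1
  process A: level=1
    A->B: in-degree(B)=1, level(B)>=2
    A->D: in-degree(D)=2, level(D)>=2
    A->E: in-degree(E)=0, level(E)=2, enqueue
  process E: level=2
    E->B: in-degree(B)=0, level(B)=3, enqueue
    E->D: in-degree(D)=1, level(D)>=3
  process B: level=3
    B->D: in-degree(D)=0, level(D)=4, enqueue
  process D: level=4
All levels: A:1, B:3, C:0, D:4, E:2
max level = 4

Answer: 4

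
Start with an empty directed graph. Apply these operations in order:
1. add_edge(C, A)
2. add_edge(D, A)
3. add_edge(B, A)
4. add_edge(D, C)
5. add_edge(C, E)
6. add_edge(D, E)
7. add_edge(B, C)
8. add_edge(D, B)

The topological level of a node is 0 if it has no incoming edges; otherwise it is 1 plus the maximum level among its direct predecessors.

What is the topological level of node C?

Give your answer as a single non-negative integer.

Op 1: add_edge(C, A). Edges now: 1
Op 2: add_edge(D, A). Edges now: 2
Op 3: add_edge(B, A). Edges now: 3
Op 4: add_edge(D, C). Edges now: 4
Op 5: add_edge(C, E). Edges now: 5
Op 6: add_edge(D, E). Edges now: 6
Op 7: add_edge(B, C). Edges now: 7
Op 8: add_edge(D, B). Edges now: 8
Compute levels (Kahn BFS):
  sources (in-degree 0): D
  process D: level=0
    D->A: in-degree(A)=2, level(A)>=1
    D->B: in-degree(B)=0, level(B)=1, enqueue
    D->C: in-degree(C)=1, level(C)>=1
    D->E: in-degree(E)=1, level(E)>=1
  process B: level=1
    B->A: in-degree(A)=1, level(A)>=2
    B->C: in-degree(C)=0, level(C)=2, enqueue
  process C: level=2
    C->A: in-degree(A)=0, level(A)=3, enqueue
    C->E: in-degree(E)=0, level(E)=3, enqueue
  process A: level=3
  process E: level=3
All levels: A:3, B:1, C:2, D:0, E:3
level(C) = 2

Answer: 2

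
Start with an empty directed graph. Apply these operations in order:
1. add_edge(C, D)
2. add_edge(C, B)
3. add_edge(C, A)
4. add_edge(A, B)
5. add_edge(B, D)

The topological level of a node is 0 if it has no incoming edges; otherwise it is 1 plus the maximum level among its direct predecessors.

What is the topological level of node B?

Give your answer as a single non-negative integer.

Op 1: add_edge(C, D). Edges now: 1
Op 2: add_edge(C, B). Edges now: 2
Op 3: add_edge(C, A). Edges now: 3
Op 4: add_edge(A, B). Edges now: 4
Op 5: add_edge(B, D). Edges now: 5
Compute levels (Kahn BFS):
  sources (in-degree 0): C
  process C: level=0
    C->A: in-degree(A)=0, level(A)=1, enqueue
    C->B: in-degree(B)=1, level(B)>=1
    C->D: in-degree(D)=1, level(D)>=1
  process A: level=1
    A->B: in-degree(B)=0, level(B)=2, enqueue
  process B: level=2
    B->D: in-degree(D)=0, level(D)=3, enqueue
  process D: level=3
All levels: A:1, B:2, C:0, D:3
level(B) = 2

Answer: 2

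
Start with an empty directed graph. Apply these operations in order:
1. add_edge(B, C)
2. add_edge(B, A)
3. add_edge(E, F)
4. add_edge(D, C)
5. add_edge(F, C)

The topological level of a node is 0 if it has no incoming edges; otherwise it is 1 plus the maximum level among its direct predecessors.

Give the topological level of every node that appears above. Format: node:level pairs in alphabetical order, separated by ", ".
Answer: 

Answer: A:1, B:0, C:2, D:0, E:0, F:1

Derivation:
Op 1: add_edge(B, C). Edges now: 1
Op 2: add_edge(B, A). Edges now: 2
Op 3: add_edge(E, F). Edges now: 3
Op 4: add_edge(D, C). Edges now: 4
Op 5: add_edge(F, C). Edges now: 5
Compute levels (Kahn BFS):
  sources (in-degree 0): B, D, E
  process B: level=0
    B->A: in-degree(A)=0, level(A)=1, enqueue
    B->C: in-degree(C)=2, level(C)>=1
  process D: level=0
    D->C: in-degree(C)=1, level(C)>=1
  process E: level=0
    E->F: in-degree(F)=0, level(F)=1, enqueue
  process A: level=1
  process F: level=1
    F->C: in-degree(C)=0, level(C)=2, enqueue
  process C: level=2
All levels: A:1, B:0, C:2, D:0, E:0, F:1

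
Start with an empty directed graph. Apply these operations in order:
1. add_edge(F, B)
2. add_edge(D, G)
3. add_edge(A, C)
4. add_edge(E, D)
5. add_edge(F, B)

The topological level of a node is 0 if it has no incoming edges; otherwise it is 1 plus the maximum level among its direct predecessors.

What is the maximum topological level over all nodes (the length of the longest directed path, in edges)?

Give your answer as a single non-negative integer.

Answer: 2

Derivation:
Op 1: add_edge(F, B). Edges now: 1
Op 2: add_edge(D, G). Edges now: 2
Op 3: add_edge(A, C). Edges now: 3
Op 4: add_edge(E, D). Edges now: 4
Op 5: add_edge(F, B) (duplicate, no change). Edges now: 4
Compute levels (Kahn BFS):
  sources (in-degree 0): A, E, F
  process A: level=0
    A->C: in-degree(C)=0, level(C)=1, enqueue
  process E: level=0
    E->D: in-degree(D)=0, level(D)=1, enqueue
  process F: level=0
    F->B: in-degree(B)=0, level(B)=1, enqueue
  process C: level=1
  process D: level=1
    D->G: in-degree(G)=0, level(G)=2, enqueue
  process B: level=1
  process G: level=2
All levels: A:0, B:1, C:1, D:1, E:0, F:0, G:2
max level = 2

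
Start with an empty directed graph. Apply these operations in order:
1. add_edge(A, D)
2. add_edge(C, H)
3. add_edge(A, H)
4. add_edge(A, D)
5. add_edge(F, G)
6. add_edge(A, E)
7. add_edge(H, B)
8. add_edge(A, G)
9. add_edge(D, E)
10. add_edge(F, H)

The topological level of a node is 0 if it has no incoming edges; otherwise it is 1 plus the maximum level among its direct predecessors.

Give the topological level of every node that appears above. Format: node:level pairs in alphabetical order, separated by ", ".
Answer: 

Answer: A:0, B:2, C:0, D:1, E:2, F:0, G:1, H:1

Derivation:
Op 1: add_edge(A, D). Edges now: 1
Op 2: add_edge(C, H). Edges now: 2
Op 3: add_edge(A, H). Edges now: 3
Op 4: add_edge(A, D) (duplicate, no change). Edges now: 3
Op 5: add_edge(F, G). Edges now: 4
Op 6: add_edge(A, E). Edges now: 5
Op 7: add_edge(H, B). Edges now: 6
Op 8: add_edge(A, G). Edges now: 7
Op 9: add_edge(D, E). Edges now: 8
Op 10: add_edge(F, H). Edges now: 9
Compute levels (Kahn BFS):
  sources (in-degree 0): A, C, F
  process A: level=0
    A->D: in-degree(D)=0, level(D)=1, enqueue
    A->E: in-degree(E)=1, level(E)>=1
    A->G: in-degree(G)=1, level(G)>=1
    A->H: in-degree(H)=2, level(H)>=1
  process C: level=0
    C->H: in-degree(H)=1, level(H)>=1
  process F: level=0
    F->G: in-degree(G)=0, level(G)=1, enqueue
    F->H: in-degree(H)=0, level(H)=1, enqueue
  process D: level=1
    D->E: in-degree(E)=0, level(E)=2, enqueue
  process G: level=1
  process H: level=1
    H->B: in-degree(B)=0, level(B)=2, enqueue
  process E: level=2
  process B: level=2
All levels: A:0, B:2, C:0, D:1, E:2, F:0, G:1, H:1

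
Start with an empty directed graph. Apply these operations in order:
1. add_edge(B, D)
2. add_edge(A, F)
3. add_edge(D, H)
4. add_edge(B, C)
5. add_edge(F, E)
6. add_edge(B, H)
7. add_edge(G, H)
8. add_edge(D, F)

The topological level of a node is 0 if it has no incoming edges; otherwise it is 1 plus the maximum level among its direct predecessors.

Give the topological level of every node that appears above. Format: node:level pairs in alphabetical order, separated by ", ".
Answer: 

Answer: A:0, B:0, C:1, D:1, E:3, F:2, G:0, H:2

Derivation:
Op 1: add_edge(B, D). Edges now: 1
Op 2: add_edge(A, F). Edges now: 2
Op 3: add_edge(D, H). Edges now: 3
Op 4: add_edge(B, C). Edges now: 4
Op 5: add_edge(F, E). Edges now: 5
Op 6: add_edge(B, H). Edges now: 6
Op 7: add_edge(G, H). Edges now: 7
Op 8: add_edge(D, F). Edges now: 8
Compute levels (Kahn BFS):
  sources (in-degree 0): A, B, G
  process A: level=0
    A->F: in-degree(F)=1, level(F)>=1
  process B: level=0
    B->C: in-degree(C)=0, level(C)=1, enqueue
    B->D: in-degree(D)=0, level(D)=1, enqueue
    B->H: in-degree(H)=2, level(H)>=1
  process G: level=0
    G->H: in-degree(H)=1, level(H)>=1
  process C: level=1
  process D: level=1
    D->F: in-degree(F)=0, level(F)=2, enqueue
    D->H: in-degree(H)=0, level(H)=2, enqueue
  process F: level=2
    F->E: in-degree(E)=0, level(E)=3, enqueue
  process H: level=2
  process E: level=3
All levels: A:0, B:0, C:1, D:1, E:3, F:2, G:0, H:2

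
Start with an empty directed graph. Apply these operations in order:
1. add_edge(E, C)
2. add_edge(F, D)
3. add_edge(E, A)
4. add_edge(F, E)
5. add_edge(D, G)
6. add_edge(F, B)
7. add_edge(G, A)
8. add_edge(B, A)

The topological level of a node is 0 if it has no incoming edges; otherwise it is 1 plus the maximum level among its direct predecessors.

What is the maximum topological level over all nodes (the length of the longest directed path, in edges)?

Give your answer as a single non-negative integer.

Answer: 3

Derivation:
Op 1: add_edge(E, C). Edges now: 1
Op 2: add_edge(F, D). Edges now: 2
Op 3: add_edge(E, A). Edges now: 3
Op 4: add_edge(F, E). Edges now: 4
Op 5: add_edge(D, G). Edges now: 5
Op 6: add_edge(F, B). Edges now: 6
Op 7: add_edge(G, A). Edges now: 7
Op 8: add_edge(B, A). Edges now: 8
Compute levels (Kahn BFS):
  sources (in-degree 0): F
  process F: level=0
    F->B: in-degree(B)=0, level(B)=1, enqueue
    F->D: in-degree(D)=0, level(D)=1, enqueue
    F->E: in-degree(E)=0, level(E)=1, enqueue
  process B: level=1
    B->A: in-degree(A)=2, level(A)>=2
  process D: level=1
    D->G: in-degree(G)=0, level(G)=2, enqueue
  process E: level=1
    E->A: in-degree(A)=1, level(A)>=2
    E->C: in-degree(C)=0, level(C)=2, enqueue
  process G: level=2
    G->A: in-degree(A)=0, level(A)=3, enqueue
  process C: level=2
  process A: level=3
All levels: A:3, B:1, C:2, D:1, E:1, F:0, G:2
max level = 3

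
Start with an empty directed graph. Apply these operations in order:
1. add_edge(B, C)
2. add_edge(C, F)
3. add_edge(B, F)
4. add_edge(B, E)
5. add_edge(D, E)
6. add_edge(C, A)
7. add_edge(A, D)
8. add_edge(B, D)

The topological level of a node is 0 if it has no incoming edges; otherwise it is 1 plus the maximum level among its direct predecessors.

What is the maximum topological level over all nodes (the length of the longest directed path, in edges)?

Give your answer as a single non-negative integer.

Answer: 4

Derivation:
Op 1: add_edge(B, C). Edges now: 1
Op 2: add_edge(C, F). Edges now: 2
Op 3: add_edge(B, F). Edges now: 3
Op 4: add_edge(B, E). Edges now: 4
Op 5: add_edge(D, E). Edges now: 5
Op 6: add_edge(C, A). Edges now: 6
Op 7: add_edge(A, D). Edges now: 7
Op 8: add_edge(B, D). Edges now: 8
Compute levels (Kahn BFS):
  sources (in-degree 0): B
  process B: level=0
    B->C: in-degree(C)=0, level(C)=1, enqueue
    B->D: in-degree(D)=1, level(D)>=1
    B->E: in-degree(E)=1, level(E)>=1
    B->F: in-degree(F)=1, level(F)>=1
  process C: level=1
    C->A: in-degree(A)=0, level(A)=2, enqueue
    C->F: in-degree(F)=0, level(F)=2, enqueue
  process A: level=2
    A->D: in-degree(D)=0, level(D)=3, enqueue
  process F: level=2
  process D: level=3
    D->E: in-degree(E)=0, level(E)=4, enqueue
  process E: level=4
All levels: A:2, B:0, C:1, D:3, E:4, F:2
max level = 4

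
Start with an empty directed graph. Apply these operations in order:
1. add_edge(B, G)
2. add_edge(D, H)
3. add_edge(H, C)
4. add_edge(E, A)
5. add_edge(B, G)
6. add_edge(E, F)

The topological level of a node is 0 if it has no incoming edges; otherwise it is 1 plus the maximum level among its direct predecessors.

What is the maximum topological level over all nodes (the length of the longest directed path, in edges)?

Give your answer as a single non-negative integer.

Op 1: add_edge(B, G). Edges now: 1
Op 2: add_edge(D, H). Edges now: 2
Op 3: add_edge(H, C). Edges now: 3
Op 4: add_edge(E, A). Edges now: 4
Op 5: add_edge(B, G) (duplicate, no change). Edges now: 4
Op 6: add_edge(E, F). Edges now: 5
Compute levels (Kahn BFS):
  sources (in-degree 0): B, D, E
  process B: level=0
    B->G: in-degree(G)=0, level(G)=1, enqueue
  process D: level=0
    D->H: in-degree(H)=0, level(H)=1, enqueue
  process E: level=0
    E->A: in-degree(A)=0, level(A)=1, enqueue
    E->F: in-degree(F)=0, level(F)=1, enqueue
  process G: level=1
  process H: level=1
    H->C: in-degree(C)=0, level(C)=2, enqueue
  process A: level=1
  process F: level=1
  process C: level=2
All levels: A:1, B:0, C:2, D:0, E:0, F:1, G:1, H:1
max level = 2

Answer: 2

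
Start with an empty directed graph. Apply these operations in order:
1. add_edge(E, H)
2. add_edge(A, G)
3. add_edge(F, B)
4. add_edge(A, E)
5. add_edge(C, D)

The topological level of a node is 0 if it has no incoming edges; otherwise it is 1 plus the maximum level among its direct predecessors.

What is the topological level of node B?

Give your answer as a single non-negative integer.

Op 1: add_edge(E, H). Edges now: 1
Op 2: add_edge(A, G). Edges now: 2
Op 3: add_edge(F, B). Edges now: 3
Op 4: add_edge(A, E). Edges now: 4
Op 5: add_edge(C, D). Edges now: 5
Compute levels (Kahn BFS):
  sources (in-degree 0): A, C, F
  process A: level=0
    A->E: in-degree(E)=0, level(E)=1, enqueue
    A->G: in-degree(G)=0, level(G)=1, enqueue
  process C: level=0
    C->D: in-degree(D)=0, level(D)=1, enqueue
  process F: level=0
    F->B: in-degree(B)=0, level(B)=1, enqueue
  process E: level=1
    E->H: in-degree(H)=0, level(H)=2, enqueue
  process G: level=1
  process D: level=1
  process B: level=1
  process H: level=2
All levels: A:0, B:1, C:0, D:1, E:1, F:0, G:1, H:2
level(B) = 1

Answer: 1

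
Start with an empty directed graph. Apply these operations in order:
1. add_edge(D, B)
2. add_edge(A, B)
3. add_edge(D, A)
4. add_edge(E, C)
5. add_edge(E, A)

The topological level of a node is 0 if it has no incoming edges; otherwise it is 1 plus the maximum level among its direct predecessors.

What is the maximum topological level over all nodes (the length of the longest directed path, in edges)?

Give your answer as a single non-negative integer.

Op 1: add_edge(D, B). Edges now: 1
Op 2: add_edge(A, B). Edges now: 2
Op 3: add_edge(D, A). Edges now: 3
Op 4: add_edge(E, C). Edges now: 4
Op 5: add_edge(E, A). Edges now: 5
Compute levels (Kahn BFS):
  sources (in-degree 0): D, E
  process D: level=0
    D->A: in-degree(A)=1, level(A)>=1
    D->B: in-degree(B)=1, level(B)>=1
  process E: level=0
    E->A: in-degree(A)=0, level(A)=1, enqueue
    E->C: in-degree(C)=0, level(C)=1, enqueue
  process A: level=1
    A->B: in-degree(B)=0, level(B)=2, enqueue
  process C: level=1
  process B: level=2
All levels: A:1, B:2, C:1, D:0, E:0
max level = 2

Answer: 2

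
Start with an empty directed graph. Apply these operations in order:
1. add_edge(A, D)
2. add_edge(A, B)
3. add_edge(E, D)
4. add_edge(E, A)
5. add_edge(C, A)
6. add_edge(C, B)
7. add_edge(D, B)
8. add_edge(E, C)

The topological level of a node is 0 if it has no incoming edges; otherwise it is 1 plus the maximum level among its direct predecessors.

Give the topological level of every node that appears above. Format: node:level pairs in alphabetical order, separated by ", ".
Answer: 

Answer: A:2, B:4, C:1, D:3, E:0

Derivation:
Op 1: add_edge(A, D). Edges now: 1
Op 2: add_edge(A, B). Edges now: 2
Op 3: add_edge(E, D). Edges now: 3
Op 4: add_edge(E, A). Edges now: 4
Op 5: add_edge(C, A). Edges now: 5
Op 6: add_edge(C, B). Edges now: 6
Op 7: add_edge(D, B). Edges now: 7
Op 8: add_edge(E, C). Edges now: 8
Compute levels (Kahn BFS):
  sources (in-degree 0): E
  process E: level=0
    E->A: in-degree(A)=1, level(A)>=1
    E->C: in-degree(C)=0, level(C)=1, enqueue
    E->D: in-degree(D)=1, level(D)>=1
  process C: level=1
    C->A: in-degree(A)=0, level(A)=2, enqueue
    C->B: in-degree(B)=2, level(B)>=2
  process A: level=2
    A->B: in-degree(B)=1, level(B)>=3
    A->D: in-degree(D)=0, level(D)=3, enqueue
  process D: level=3
    D->B: in-degree(B)=0, level(B)=4, enqueue
  process B: level=4
All levels: A:2, B:4, C:1, D:3, E:0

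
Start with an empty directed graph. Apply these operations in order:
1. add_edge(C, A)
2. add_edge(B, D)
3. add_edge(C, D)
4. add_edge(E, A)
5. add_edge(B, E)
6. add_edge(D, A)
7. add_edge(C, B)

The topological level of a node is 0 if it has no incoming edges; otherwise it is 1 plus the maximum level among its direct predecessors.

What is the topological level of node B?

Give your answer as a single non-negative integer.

Answer: 1

Derivation:
Op 1: add_edge(C, A). Edges now: 1
Op 2: add_edge(B, D). Edges now: 2
Op 3: add_edge(C, D). Edges now: 3
Op 4: add_edge(E, A). Edges now: 4
Op 5: add_edge(B, E). Edges now: 5
Op 6: add_edge(D, A). Edges now: 6
Op 7: add_edge(C, B). Edges now: 7
Compute levels (Kahn BFS):
  sources (in-degree 0): C
  process C: level=0
    C->A: in-degree(A)=2, level(A)>=1
    C->B: in-degree(B)=0, level(B)=1, enqueue
    C->D: in-degree(D)=1, level(D)>=1
  process B: level=1
    B->D: in-degree(D)=0, level(D)=2, enqueue
    B->E: in-degree(E)=0, level(E)=2, enqueue
  process D: level=2
    D->A: in-degree(A)=1, level(A)>=3
  process E: level=2
    E->A: in-degree(A)=0, level(A)=3, enqueue
  process A: level=3
All levels: A:3, B:1, C:0, D:2, E:2
level(B) = 1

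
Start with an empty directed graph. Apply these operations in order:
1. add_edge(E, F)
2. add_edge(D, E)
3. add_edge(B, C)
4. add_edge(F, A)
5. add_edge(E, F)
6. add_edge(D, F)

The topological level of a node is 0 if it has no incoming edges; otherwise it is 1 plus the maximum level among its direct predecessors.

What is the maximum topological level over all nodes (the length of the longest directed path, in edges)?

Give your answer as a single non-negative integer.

Answer: 3

Derivation:
Op 1: add_edge(E, F). Edges now: 1
Op 2: add_edge(D, E). Edges now: 2
Op 3: add_edge(B, C). Edges now: 3
Op 4: add_edge(F, A). Edges now: 4
Op 5: add_edge(E, F) (duplicate, no change). Edges now: 4
Op 6: add_edge(D, F). Edges now: 5
Compute levels (Kahn BFS):
  sources (in-degree 0): B, D
  process B: level=0
    B->C: in-degree(C)=0, level(C)=1, enqueue
  process D: level=0
    D->E: in-degree(E)=0, level(E)=1, enqueue
    D->F: in-degree(F)=1, level(F)>=1
  process C: level=1
  process E: level=1
    E->F: in-degree(F)=0, level(F)=2, enqueue
  process F: level=2
    F->A: in-degree(A)=0, level(A)=3, enqueue
  process A: level=3
All levels: A:3, B:0, C:1, D:0, E:1, F:2
max level = 3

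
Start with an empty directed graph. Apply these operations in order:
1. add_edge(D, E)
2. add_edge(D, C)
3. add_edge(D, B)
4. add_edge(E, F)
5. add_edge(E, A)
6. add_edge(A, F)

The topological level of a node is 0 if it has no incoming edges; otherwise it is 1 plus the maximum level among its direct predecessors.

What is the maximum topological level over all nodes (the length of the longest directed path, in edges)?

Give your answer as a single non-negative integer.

Op 1: add_edge(D, E). Edges now: 1
Op 2: add_edge(D, C). Edges now: 2
Op 3: add_edge(D, B). Edges now: 3
Op 4: add_edge(E, F). Edges now: 4
Op 5: add_edge(E, A). Edges now: 5
Op 6: add_edge(A, F). Edges now: 6
Compute levels (Kahn BFS):
  sources (in-degree 0): D
  process D: level=0
    D->B: in-degree(B)=0, level(B)=1, enqueue
    D->C: in-degree(C)=0, level(C)=1, enqueue
    D->E: in-degree(E)=0, level(E)=1, enqueue
  process B: level=1
  process C: level=1
  process E: level=1
    E->A: in-degree(A)=0, level(A)=2, enqueue
    E->F: in-degree(F)=1, level(F)>=2
  process A: level=2
    A->F: in-degree(F)=0, level(F)=3, enqueue
  process F: level=3
All levels: A:2, B:1, C:1, D:0, E:1, F:3
max level = 3

Answer: 3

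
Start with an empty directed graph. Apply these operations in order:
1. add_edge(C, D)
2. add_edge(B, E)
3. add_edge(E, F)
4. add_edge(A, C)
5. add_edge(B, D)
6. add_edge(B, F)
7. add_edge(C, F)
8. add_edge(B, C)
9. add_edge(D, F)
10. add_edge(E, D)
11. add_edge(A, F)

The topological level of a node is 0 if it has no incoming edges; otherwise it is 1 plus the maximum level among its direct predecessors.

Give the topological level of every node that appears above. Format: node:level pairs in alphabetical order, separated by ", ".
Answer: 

Answer: A:0, B:0, C:1, D:2, E:1, F:3

Derivation:
Op 1: add_edge(C, D). Edges now: 1
Op 2: add_edge(B, E). Edges now: 2
Op 3: add_edge(E, F). Edges now: 3
Op 4: add_edge(A, C). Edges now: 4
Op 5: add_edge(B, D). Edges now: 5
Op 6: add_edge(B, F). Edges now: 6
Op 7: add_edge(C, F). Edges now: 7
Op 8: add_edge(B, C). Edges now: 8
Op 9: add_edge(D, F). Edges now: 9
Op 10: add_edge(E, D). Edges now: 10
Op 11: add_edge(A, F). Edges now: 11
Compute levels (Kahn BFS):
  sources (in-degree 0): A, B
  process A: level=0
    A->C: in-degree(C)=1, level(C)>=1
    A->F: in-degree(F)=4, level(F)>=1
  process B: level=0
    B->C: in-degree(C)=0, level(C)=1, enqueue
    B->D: in-degree(D)=2, level(D)>=1
    B->E: in-degree(E)=0, level(E)=1, enqueue
    B->F: in-degree(F)=3, level(F)>=1
  process C: level=1
    C->D: in-degree(D)=1, level(D)>=2
    C->F: in-degree(F)=2, level(F)>=2
  process E: level=1
    E->D: in-degree(D)=0, level(D)=2, enqueue
    E->F: in-degree(F)=1, level(F)>=2
  process D: level=2
    D->F: in-degree(F)=0, level(F)=3, enqueue
  process F: level=3
All levels: A:0, B:0, C:1, D:2, E:1, F:3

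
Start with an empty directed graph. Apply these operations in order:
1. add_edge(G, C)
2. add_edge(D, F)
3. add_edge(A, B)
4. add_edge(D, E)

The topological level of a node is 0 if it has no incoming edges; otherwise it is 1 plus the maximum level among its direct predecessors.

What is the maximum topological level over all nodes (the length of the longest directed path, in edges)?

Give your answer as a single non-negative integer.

Op 1: add_edge(G, C). Edges now: 1
Op 2: add_edge(D, F). Edges now: 2
Op 3: add_edge(A, B). Edges now: 3
Op 4: add_edge(D, E). Edges now: 4
Compute levels (Kahn BFS):
  sources (in-degree 0): A, D, G
  process A: level=0
    A->B: in-degree(B)=0, level(B)=1, enqueue
  process D: level=0
    D->E: in-degree(E)=0, level(E)=1, enqueue
    D->F: in-degree(F)=0, level(F)=1, enqueue
  process G: level=0
    G->C: in-degree(C)=0, level(C)=1, enqueue
  process B: level=1
  process E: level=1
  process F: level=1
  process C: level=1
All levels: A:0, B:1, C:1, D:0, E:1, F:1, G:0
max level = 1

Answer: 1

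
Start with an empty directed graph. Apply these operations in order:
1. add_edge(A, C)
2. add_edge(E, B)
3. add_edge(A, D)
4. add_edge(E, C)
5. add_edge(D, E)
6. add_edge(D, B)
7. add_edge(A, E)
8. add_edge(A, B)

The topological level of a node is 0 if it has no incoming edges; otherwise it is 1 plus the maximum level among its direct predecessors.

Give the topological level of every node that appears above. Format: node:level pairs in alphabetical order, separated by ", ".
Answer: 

Op 1: add_edge(A, C). Edges now: 1
Op 2: add_edge(E, B). Edges now: 2
Op 3: add_edge(A, D). Edges now: 3
Op 4: add_edge(E, C). Edges now: 4
Op 5: add_edge(D, E). Edges now: 5
Op 6: add_edge(D, B). Edges now: 6
Op 7: add_edge(A, E). Edges now: 7
Op 8: add_edge(A, B). Edges now: 8
Compute levels (Kahn BFS):
  sources (in-degree 0): A
  process A: level=0
    A->B: in-degree(B)=2, level(B)>=1
    A->C: in-degree(C)=1, level(C)>=1
    A->D: in-degree(D)=0, level(D)=1, enqueue
    A->E: in-degree(E)=1, level(E)>=1
  process D: level=1
    D->B: in-degree(B)=1, level(B)>=2
    D->E: in-degree(E)=0, level(E)=2, enqueue
  process E: level=2
    E->B: in-degree(B)=0, level(B)=3, enqueue
    E->C: in-degree(C)=0, level(C)=3, enqueue
  process B: level=3
  process C: level=3
All levels: A:0, B:3, C:3, D:1, E:2

Answer: A:0, B:3, C:3, D:1, E:2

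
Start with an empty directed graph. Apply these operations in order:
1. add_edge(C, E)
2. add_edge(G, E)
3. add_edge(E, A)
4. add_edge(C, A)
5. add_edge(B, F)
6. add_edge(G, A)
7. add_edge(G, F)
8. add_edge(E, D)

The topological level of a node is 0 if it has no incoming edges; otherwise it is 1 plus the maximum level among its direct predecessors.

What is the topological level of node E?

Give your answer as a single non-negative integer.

Answer: 1

Derivation:
Op 1: add_edge(C, E). Edges now: 1
Op 2: add_edge(G, E). Edges now: 2
Op 3: add_edge(E, A). Edges now: 3
Op 4: add_edge(C, A). Edges now: 4
Op 5: add_edge(B, F). Edges now: 5
Op 6: add_edge(G, A). Edges now: 6
Op 7: add_edge(G, F). Edges now: 7
Op 8: add_edge(E, D). Edges now: 8
Compute levels (Kahn BFS):
  sources (in-degree 0): B, C, G
  process B: level=0
    B->F: in-degree(F)=1, level(F)>=1
  process C: level=0
    C->A: in-degree(A)=2, level(A)>=1
    C->E: in-degree(E)=1, level(E)>=1
  process G: level=0
    G->A: in-degree(A)=1, level(A)>=1
    G->E: in-degree(E)=0, level(E)=1, enqueue
    G->F: in-degree(F)=0, level(F)=1, enqueue
  process E: level=1
    E->A: in-degree(A)=0, level(A)=2, enqueue
    E->D: in-degree(D)=0, level(D)=2, enqueue
  process F: level=1
  process A: level=2
  process D: level=2
All levels: A:2, B:0, C:0, D:2, E:1, F:1, G:0
level(E) = 1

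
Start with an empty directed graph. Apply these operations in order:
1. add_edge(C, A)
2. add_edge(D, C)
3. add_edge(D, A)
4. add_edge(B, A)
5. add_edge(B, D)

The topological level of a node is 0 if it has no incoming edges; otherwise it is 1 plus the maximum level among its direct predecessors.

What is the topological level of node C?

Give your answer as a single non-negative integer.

Op 1: add_edge(C, A). Edges now: 1
Op 2: add_edge(D, C). Edges now: 2
Op 3: add_edge(D, A). Edges now: 3
Op 4: add_edge(B, A). Edges now: 4
Op 5: add_edge(B, D). Edges now: 5
Compute levels (Kahn BFS):
  sources (in-degree 0): B
  process B: level=0
    B->A: in-degree(A)=2, level(A)>=1
    B->D: in-degree(D)=0, level(D)=1, enqueue
  process D: level=1
    D->A: in-degree(A)=1, level(A)>=2
    D->C: in-degree(C)=0, level(C)=2, enqueue
  process C: level=2
    C->A: in-degree(A)=0, level(A)=3, enqueue
  process A: level=3
All levels: A:3, B:0, C:2, D:1
level(C) = 2

Answer: 2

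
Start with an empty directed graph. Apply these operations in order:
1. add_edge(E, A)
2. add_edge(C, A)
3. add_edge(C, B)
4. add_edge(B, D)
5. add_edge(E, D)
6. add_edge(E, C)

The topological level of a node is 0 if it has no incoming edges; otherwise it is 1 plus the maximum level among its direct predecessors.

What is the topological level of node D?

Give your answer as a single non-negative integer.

Op 1: add_edge(E, A). Edges now: 1
Op 2: add_edge(C, A). Edges now: 2
Op 3: add_edge(C, B). Edges now: 3
Op 4: add_edge(B, D). Edges now: 4
Op 5: add_edge(E, D). Edges now: 5
Op 6: add_edge(E, C). Edges now: 6
Compute levels (Kahn BFS):
  sources (in-degree 0): E
  process E: level=0
    E->A: in-degree(A)=1, level(A)>=1
    E->C: in-degree(C)=0, level(C)=1, enqueue
    E->D: in-degree(D)=1, level(D)>=1
  process C: level=1
    C->A: in-degree(A)=0, level(A)=2, enqueue
    C->B: in-degree(B)=0, level(B)=2, enqueue
  process A: level=2
  process B: level=2
    B->D: in-degree(D)=0, level(D)=3, enqueue
  process D: level=3
All levels: A:2, B:2, C:1, D:3, E:0
level(D) = 3

Answer: 3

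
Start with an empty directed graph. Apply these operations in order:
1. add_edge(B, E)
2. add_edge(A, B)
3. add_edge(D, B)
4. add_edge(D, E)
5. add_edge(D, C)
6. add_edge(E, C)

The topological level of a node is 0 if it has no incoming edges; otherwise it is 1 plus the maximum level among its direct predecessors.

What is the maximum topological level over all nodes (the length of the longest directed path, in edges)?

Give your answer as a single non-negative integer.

Op 1: add_edge(B, E). Edges now: 1
Op 2: add_edge(A, B). Edges now: 2
Op 3: add_edge(D, B). Edges now: 3
Op 4: add_edge(D, E). Edges now: 4
Op 5: add_edge(D, C). Edges now: 5
Op 6: add_edge(E, C). Edges now: 6
Compute levels (Kahn BFS):
  sources (in-degree 0): A, D
  process A: level=0
    A->B: in-degree(B)=1, level(B)>=1
  process D: level=0
    D->B: in-degree(B)=0, level(B)=1, enqueue
    D->C: in-degree(C)=1, level(C)>=1
    D->E: in-degree(E)=1, level(E)>=1
  process B: level=1
    B->E: in-degree(E)=0, level(E)=2, enqueue
  process E: level=2
    E->C: in-degree(C)=0, level(C)=3, enqueue
  process C: level=3
All levels: A:0, B:1, C:3, D:0, E:2
max level = 3

Answer: 3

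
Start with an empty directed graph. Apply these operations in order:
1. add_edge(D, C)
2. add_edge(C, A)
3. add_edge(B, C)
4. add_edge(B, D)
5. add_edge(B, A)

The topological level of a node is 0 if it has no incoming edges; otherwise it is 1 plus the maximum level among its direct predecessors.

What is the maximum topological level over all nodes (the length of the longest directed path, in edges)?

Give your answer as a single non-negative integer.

Op 1: add_edge(D, C). Edges now: 1
Op 2: add_edge(C, A). Edges now: 2
Op 3: add_edge(B, C). Edges now: 3
Op 4: add_edge(B, D). Edges now: 4
Op 5: add_edge(B, A). Edges now: 5
Compute levels (Kahn BFS):
  sources (in-degree 0): B
  process B: level=0
    B->A: in-degree(A)=1, level(A)>=1
    B->C: in-degree(C)=1, level(C)>=1
    B->D: in-degree(D)=0, level(D)=1, enqueue
  process D: level=1
    D->C: in-degree(C)=0, level(C)=2, enqueue
  process C: level=2
    C->A: in-degree(A)=0, level(A)=3, enqueue
  process A: level=3
All levels: A:3, B:0, C:2, D:1
max level = 3

Answer: 3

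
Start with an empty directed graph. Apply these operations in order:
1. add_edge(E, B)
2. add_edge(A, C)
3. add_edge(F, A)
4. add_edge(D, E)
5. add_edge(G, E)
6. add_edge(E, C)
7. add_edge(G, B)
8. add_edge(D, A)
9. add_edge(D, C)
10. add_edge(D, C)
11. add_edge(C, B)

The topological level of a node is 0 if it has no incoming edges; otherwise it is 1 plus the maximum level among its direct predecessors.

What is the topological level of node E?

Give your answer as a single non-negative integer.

Op 1: add_edge(E, B). Edges now: 1
Op 2: add_edge(A, C). Edges now: 2
Op 3: add_edge(F, A). Edges now: 3
Op 4: add_edge(D, E). Edges now: 4
Op 5: add_edge(G, E). Edges now: 5
Op 6: add_edge(E, C). Edges now: 6
Op 7: add_edge(G, B). Edges now: 7
Op 8: add_edge(D, A). Edges now: 8
Op 9: add_edge(D, C). Edges now: 9
Op 10: add_edge(D, C) (duplicate, no change). Edges now: 9
Op 11: add_edge(C, B). Edges now: 10
Compute levels (Kahn BFS):
  sources (in-degree 0): D, F, G
  process D: level=0
    D->A: in-degree(A)=1, level(A)>=1
    D->C: in-degree(C)=2, level(C)>=1
    D->E: in-degree(E)=1, level(E)>=1
  process F: level=0
    F->A: in-degree(A)=0, level(A)=1, enqueue
  process G: level=0
    G->B: in-degree(B)=2, level(B)>=1
    G->E: in-degree(E)=0, level(E)=1, enqueue
  process A: level=1
    A->C: in-degree(C)=1, level(C)>=2
  process E: level=1
    E->B: in-degree(B)=1, level(B)>=2
    E->C: in-degree(C)=0, level(C)=2, enqueue
  process C: level=2
    C->B: in-degree(B)=0, level(B)=3, enqueue
  process B: level=3
All levels: A:1, B:3, C:2, D:0, E:1, F:0, G:0
level(E) = 1

Answer: 1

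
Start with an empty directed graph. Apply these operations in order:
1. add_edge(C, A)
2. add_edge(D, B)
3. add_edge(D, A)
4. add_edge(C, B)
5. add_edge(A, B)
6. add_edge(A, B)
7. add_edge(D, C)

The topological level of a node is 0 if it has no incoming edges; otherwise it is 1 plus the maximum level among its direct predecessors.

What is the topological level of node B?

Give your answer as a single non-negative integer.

Op 1: add_edge(C, A). Edges now: 1
Op 2: add_edge(D, B). Edges now: 2
Op 3: add_edge(D, A). Edges now: 3
Op 4: add_edge(C, B). Edges now: 4
Op 5: add_edge(A, B). Edges now: 5
Op 6: add_edge(A, B) (duplicate, no change). Edges now: 5
Op 7: add_edge(D, C). Edges now: 6
Compute levels (Kahn BFS):
  sources (in-degree 0): D
  process D: level=0
    D->A: in-degree(A)=1, level(A)>=1
    D->B: in-degree(B)=2, level(B)>=1
    D->C: in-degree(C)=0, level(C)=1, enqueue
  process C: level=1
    C->A: in-degree(A)=0, level(A)=2, enqueue
    C->B: in-degree(B)=1, level(B)>=2
  process A: level=2
    A->B: in-degree(B)=0, level(B)=3, enqueue
  process B: level=3
All levels: A:2, B:3, C:1, D:0
level(B) = 3

Answer: 3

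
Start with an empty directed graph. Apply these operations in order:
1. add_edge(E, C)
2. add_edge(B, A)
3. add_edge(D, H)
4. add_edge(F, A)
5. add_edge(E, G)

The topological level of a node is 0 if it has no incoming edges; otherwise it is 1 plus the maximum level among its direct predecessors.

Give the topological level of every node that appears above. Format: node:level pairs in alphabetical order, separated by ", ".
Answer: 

Answer: A:1, B:0, C:1, D:0, E:0, F:0, G:1, H:1

Derivation:
Op 1: add_edge(E, C). Edges now: 1
Op 2: add_edge(B, A). Edges now: 2
Op 3: add_edge(D, H). Edges now: 3
Op 4: add_edge(F, A). Edges now: 4
Op 5: add_edge(E, G). Edges now: 5
Compute levels (Kahn BFS):
  sources (in-degree 0): B, D, E, F
  process B: level=0
    B->A: in-degree(A)=1, level(A)>=1
  process D: level=0
    D->H: in-degree(H)=0, level(H)=1, enqueue
  process E: level=0
    E->C: in-degree(C)=0, level(C)=1, enqueue
    E->G: in-degree(G)=0, level(G)=1, enqueue
  process F: level=0
    F->A: in-degree(A)=0, level(A)=1, enqueue
  process H: level=1
  process C: level=1
  process G: level=1
  process A: level=1
All levels: A:1, B:0, C:1, D:0, E:0, F:0, G:1, H:1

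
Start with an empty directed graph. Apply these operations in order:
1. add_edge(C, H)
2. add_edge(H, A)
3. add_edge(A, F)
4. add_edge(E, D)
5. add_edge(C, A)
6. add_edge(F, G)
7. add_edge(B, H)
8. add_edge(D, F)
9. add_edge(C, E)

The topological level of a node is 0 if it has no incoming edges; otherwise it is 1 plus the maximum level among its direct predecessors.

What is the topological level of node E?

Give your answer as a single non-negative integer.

Answer: 1

Derivation:
Op 1: add_edge(C, H). Edges now: 1
Op 2: add_edge(H, A). Edges now: 2
Op 3: add_edge(A, F). Edges now: 3
Op 4: add_edge(E, D). Edges now: 4
Op 5: add_edge(C, A). Edges now: 5
Op 6: add_edge(F, G). Edges now: 6
Op 7: add_edge(B, H). Edges now: 7
Op 8: add_edge(D, F). Edges now: 8
Op 9: add_edge(C, E). Edges now: 9
Compute levels (Kahn BFS):
  sources (in-degree 0): B, C
  process B: level=0
    B->H: in-degree(H)=1, level(H)>=1
  process C: level=0
    C->A: in-degree(A)=1, level(A)>=1
    C->E: in-degree(E)=0, level(E)=1, enqueue
    C->H: in-degree(H)=0, level(H)=1, enqueue
  process E: level=1
    E->D: in-degree(D)=0, level(D)=2, enqueue
  process H: level=1
    H->A: in-degree(A)=0, level(A)=2, enqueue
  process D: level=2
    D->F: in-degree(F)=1, level(F)>=3
  process A: level=2
    A->F: in-degree(F)=0, level(F)=3, enqueue
  process F: level=3
    F->G: in-degree(G)=0, level(G)=4, enqueue
  process G: level=4
All levels: A:2, B:0, C:0, D:2, E:1, F:3, G:4, H:1
level(E) = 1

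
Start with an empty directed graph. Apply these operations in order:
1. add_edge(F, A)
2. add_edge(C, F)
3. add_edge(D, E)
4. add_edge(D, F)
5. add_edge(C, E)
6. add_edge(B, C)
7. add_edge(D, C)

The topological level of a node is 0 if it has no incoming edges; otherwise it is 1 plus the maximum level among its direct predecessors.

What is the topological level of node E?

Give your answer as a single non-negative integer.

Op 1: add_edge(F, A). Edges now: 1
Op 2: add_edge(C, F). Edges now: 2
Op 3: add_edge(D, E). Edges now: 3
Op 4: add_edge(D, F). Edges now: 4
Op 5: add_edge(C, E). Edges now: 5
Op 6: add_edge(B, C). Edges now: 6
Op 7: add_edge(D, C). Edges now: 7
Compute levels (Kahn BFS):
  sources (in-degree 0): B, D
  process B: level=0
    B->C: in-degree(C)=1, level(C)>=1
  process D: level=0
    D->C: in-degree(C)=0, level(C)=1, enqueue
    D->E: in-degree(E)=1, level(E)>=1
    D->F: in-degree(F)=1, level(F)>=1
  process C: level=1
    C->E: in-degree(E)=0, level(E)=2, enqueue
    C->F: in-degree(F)=0, level(F)=2, enqueue
  process E: level=2
  process F: level=2
    F->A: in-degree(A)=0, level(A)=3, enqueue
  process A: level=3
All levels: A:3, B:0, C:1, D:0, E:2, F:2
level(E) = 2

Answer: 2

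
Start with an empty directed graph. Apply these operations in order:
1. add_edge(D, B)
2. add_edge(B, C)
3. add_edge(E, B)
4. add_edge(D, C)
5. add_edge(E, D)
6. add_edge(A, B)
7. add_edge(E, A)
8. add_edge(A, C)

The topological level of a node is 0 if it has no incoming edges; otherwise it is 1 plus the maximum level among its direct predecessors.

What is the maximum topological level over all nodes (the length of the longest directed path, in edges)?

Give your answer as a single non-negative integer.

Op 1: add_edge(D, B). Edges now: 1
Op 2: add_edge(B, C). Edges now: 2
Op 3: add_edge(E, B). Edges now: 3
Op 4: add_edge(D, C). Edges now: 4
Op 5: add_edge(E, D). Edges now: 5
Op 6: add_edge(A, B). Edges now: 6
Op 7: add_edge(E, A). Edges now: 7
Op 8: add_edge(A, C). Edges now: 8
Compute levels (Kahn BFS):
  sources (in-degree 0): E
  process E: level=0
    E->A: in-degree(A)=0, level(A)=1, enqueue
    E->B: in-degree(B)=2, level(B)>=1
    E->D: in-degree(D)=0, level(D)=1, enqueue
  process A: level=1
    A->B: in-degree(B)=1, level(B)>=2
    A->C: in-degree(C)=2, level(C)>=2
  process D: level=1
    D->B: in-degree(B)=0, level(B)=2, enqueue
    D->C: in-degree(C)=1, level(C)>=2
  process B: level=2
    B->C: in-degree(C)=0, level(C)=3, enqueue
  process C: level=3
All levels: A:1, B:2, C:3, D:1, E:0
max level = 3

Answer: 3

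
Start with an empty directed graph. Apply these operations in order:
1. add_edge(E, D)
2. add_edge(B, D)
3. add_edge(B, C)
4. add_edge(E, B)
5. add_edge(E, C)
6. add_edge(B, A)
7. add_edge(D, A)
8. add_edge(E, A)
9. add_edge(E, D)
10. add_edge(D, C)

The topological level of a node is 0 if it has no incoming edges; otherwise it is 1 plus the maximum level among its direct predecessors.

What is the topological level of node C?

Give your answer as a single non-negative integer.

Op 1: add_edge(E, D). Edges now: 1
Op 2: add_edge(B, D). Edges now: 2
Op 3: add_edge(B, C). Edges now: 3
Op 4: add_edge(E, B). Edges now: 4
Op 5: add_edge(E, C). Edges now: 5
Op 6: add_edge(B, A). Edges now: 6
Op 7: add_edge(D, A). Edges now: 7
Op 8: add_edge(E, A). Edges now: 8
Op 9: add_edge(E, D) (duplicate, no change). Edges now: 8
Op 10: add_edge(D, C). Edges now: 9
Compute levels (Kahn BFS):
  sources (in-degree 0): E
  process E: level=0
    E->A: in-degree(A)=2, level(A)>=1
    E->B: in-degree(B)=0, level(B)=1, enqueue
    E->C: in-degree(C)=2, level(C)>=1
    E->D: in-degree(D)=1, level(D)>=1
  process B: level=1
    B->A: in-degree(A)=1, level(A)>=2
    B->C: in-degree(C)=1, level(C)>=2
    B->D: in-degree(D)=0, level(D)=2, enqueue
  process D: level=2
    D->A: in-degree(A)=0, level(A)=3, enqueue
    D->C: in-degree(C)=0, level(C)=3, enqueue
  process A: level=3
  process C: level=3
All levels: A:3, B:1, C:3, D:2, E:0
level(C) = 3

Answer: 3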